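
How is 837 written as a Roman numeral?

Convert 837 to Roman numerals:
  837 contains 1×500 (D)
  337 contains 3×100 (CCC)
  37 contains 3×10 (XXX)
  7 contains 1×5 (V)
  2 contains 2×1 (II)

DCCCXXXVII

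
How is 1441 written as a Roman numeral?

Convert 1441 to Roman numerals:
  1441 contains 1×1000 (M)
  441 contains 1×400 (CD)
  41 contains 1×40 (XL)
  1 contains 1×1 (I)

MCDXLI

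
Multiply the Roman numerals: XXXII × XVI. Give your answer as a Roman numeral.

XXXII = 32
XVI = 16
32 × 16 = 512

DXII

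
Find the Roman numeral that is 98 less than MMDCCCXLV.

MMDCCCXLV = 2845
2845 - 98 = 2747

MMDCCXLVII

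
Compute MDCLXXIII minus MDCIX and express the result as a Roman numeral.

MDCLXXIII = 1673
MDCIX = 1609
1673 - 1609 = 64

LXIV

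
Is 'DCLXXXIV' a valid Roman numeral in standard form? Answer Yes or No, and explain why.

'DCLXXXIV': Check the rules: uses only the symbols I, V, X, L, C, D, M; no symbol is repeated more than three times in a row; V, L and D each appear at most once; the only place a smaller symbol precedes a larger one is the allowed subtractive pair IV, the symbol right after such a pair (if any) is smaller than the pair's first symbol, and otherwise the values never increase from left to right. Value: D (500) + C (100) + L (50) + X (10) + X (10) + X (10) + IV (4) = 684. So it is a valid standard Roman numeral.

Yes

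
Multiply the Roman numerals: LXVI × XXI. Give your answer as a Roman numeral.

LXVI = 66
XXI = 21
66 × 21 = 1386

MCCCLXXXVI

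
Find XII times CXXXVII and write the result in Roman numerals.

XII = 12
CXXXVII = 137
12 × 137 = 1644

MDCXLIV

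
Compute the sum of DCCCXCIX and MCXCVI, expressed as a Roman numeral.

DCCCXCIX = 899
MCXCVI = 1196
899 + 1196 = 2095

MMXCV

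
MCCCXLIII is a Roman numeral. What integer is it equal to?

MCCCXLIII: M=1000, C=100, C=100, C=100, XL=40, I=1, I=1, I=1
1000 + 100 + 100 + 100 + 40 + 1 + 1 + 1 = 1343

1343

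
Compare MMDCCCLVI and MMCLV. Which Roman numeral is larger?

MMDCCCLVI = 2856
MMCLV = 2155
2856 is larger

MMDCCCLVI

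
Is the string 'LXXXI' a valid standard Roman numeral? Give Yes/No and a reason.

'LXXXI': Check the rules: uses only the symbols I, V, X, L, C, D, M; no symbol is repeated more than three times in a row; V, L and D each appear at most once; no smaller symbol precedes a larger one (values never increase from left to right). Value: L (50) + X (10) + X (10) + X (10) + I (1) = 81. So it is a valid standard Roman numeral.

Yes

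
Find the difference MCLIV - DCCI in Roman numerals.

MCLIV = 1154
DCCI = 701
1154 - 701 = 453

CDLIII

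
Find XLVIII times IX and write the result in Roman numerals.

XLVIII = 48
IX = 9
48 × 9 = 432

CDXXXII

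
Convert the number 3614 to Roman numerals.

Convert 3614 to Roman numerals:
  3614 contains 3×1000 (MMM)
  614 contains 1×500 (D)
  114 contains 1×100 (C)
  14 contains 1×10 (X)
  4 contains 1×4 (IV)

MMMDCXIV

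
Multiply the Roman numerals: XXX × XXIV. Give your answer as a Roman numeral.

XXX = 30
XXIV = 24
30 × 24 = 720

DCCXX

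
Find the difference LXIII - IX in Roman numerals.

LXIII = 63
IX = 9
63 - 9 = 54

LIV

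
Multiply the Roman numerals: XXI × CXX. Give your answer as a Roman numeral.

XXI = 21
CXX = 120
21 × 120 = 2520

MMDXX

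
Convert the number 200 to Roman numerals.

Convert 200 to Roman numerals:
  200 contains 2×100 (CC)

CC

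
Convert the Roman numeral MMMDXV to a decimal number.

MMMDXV: M=1000, M=1000, M=1000, D=500, X=10, V=5
1000 + 1000 + 1000 + 500 + 10 + 5 = 3515

3515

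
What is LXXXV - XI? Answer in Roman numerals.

LXXXV = 85
XI = 11
85 - 11 = 74

LXXIV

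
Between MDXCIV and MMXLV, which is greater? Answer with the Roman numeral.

MDXCIV = 1594
MMXLV = 2045
2045 is larger

MMXLV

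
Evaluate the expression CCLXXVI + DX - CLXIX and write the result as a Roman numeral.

CCLXXVI = 276, DX = 510, CLXIX = 169
276 + 510 = 786
786 - 169 = 617

DCXVII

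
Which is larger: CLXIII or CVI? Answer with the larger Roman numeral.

CLXIII = 163
CVI = 106
163 is larger

CLXIII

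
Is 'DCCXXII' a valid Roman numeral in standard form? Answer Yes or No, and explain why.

'DCCXXII': Check the rules: uses only the symbols I, V, X, L, C, D, M; no symbol is repeated more than three times in a row; V, L and D each appear at most once; no smaller symbol precedes a larger one (values never increase from left to right). Value: D (500) + C (100) + C (100) + X (10) + X (10) + I (1) + I (1) = 722. So it is a valid standard Roman numeral.

Yes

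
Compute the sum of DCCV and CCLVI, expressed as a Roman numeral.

DCCV = 705
CCLVI = 256
705 + 256 = 961

CMLXI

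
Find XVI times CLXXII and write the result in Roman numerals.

XVI = 16
CLXXII = 172
16 × 172 = 2752

MMDCCLII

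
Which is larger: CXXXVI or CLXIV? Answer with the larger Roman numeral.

CXXXVI = 136
CLXIV = 164
164 is larger

CLXIV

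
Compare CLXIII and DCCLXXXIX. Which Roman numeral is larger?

CLXIII = 163
DCCLXXXIX = 789
789 is larger

DCCLXXXIX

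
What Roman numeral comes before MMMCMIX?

MMMCMIX = 3909, so the previous integer is 3909 - 1 = 3908

MMMCMVIII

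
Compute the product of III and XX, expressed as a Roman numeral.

III = 3
XX = 20
3 × 20 = 60

LX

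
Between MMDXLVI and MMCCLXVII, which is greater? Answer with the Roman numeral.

MMDXLVI = 2546
MMCCLXVII = 2267
2546 is larger

MMDXLVI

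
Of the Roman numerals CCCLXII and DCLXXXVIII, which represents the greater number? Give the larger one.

CCCLXII = 362
DCLXXXVIII = 688
688 is larger

DCLXXXVIII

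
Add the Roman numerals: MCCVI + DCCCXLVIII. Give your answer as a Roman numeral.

MCCVI = 1206
DCCCXLVIII = 848
1206 + 848 = 2054

MMLIV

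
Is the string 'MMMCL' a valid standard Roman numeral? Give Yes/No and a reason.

'MMMCL': Check the rules: uses only the symbols I, V, X, L, C, D, M; no symbol is repeated more than three times in a row; V, L and D each appear at most once; no smaller symbol precedes a larger one (values never increase from left to right). Value: M (1000) + M (1000) + M (1000) + C (100) + L (50) = 3150. So it is a valid standard Roman numeral.

Yes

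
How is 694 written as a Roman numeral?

Convert 694 to Roman numerals:
  694 contains 1×500 (D)
  194 contains 1×100 (C)
  94 contains 1×90 (XC)
  4 contains 1×4 (IV)

DCXCIV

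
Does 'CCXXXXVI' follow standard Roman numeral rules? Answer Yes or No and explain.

'CCXXXXVI': More than 3 consecutive X's

No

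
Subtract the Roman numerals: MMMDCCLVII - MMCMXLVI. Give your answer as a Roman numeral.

MMMDCCLVII = 3757
MMCMXLVI = 2946
3757 - 2946 = 811

DCCCXI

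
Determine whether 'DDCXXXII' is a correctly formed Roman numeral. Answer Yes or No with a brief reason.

'DDCXXXII': D should not appear more than once

No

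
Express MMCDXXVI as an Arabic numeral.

MMCDXXVI: M=1000, M=1000, CD=400, X=10, X=10, V=5, I=1
1000 + 1000 + 400 + 10 + 10 + 5 + 1 = 2426

2426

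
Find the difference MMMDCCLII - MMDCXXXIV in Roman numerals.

MMMDCCLII = 3752
MMDCXXXIV = 2634
3752 - 2634 = 1118

MCXVIII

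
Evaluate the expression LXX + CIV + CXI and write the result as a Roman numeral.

LXX = 70, CIV = 104, CXI = 111
70 + 104 = 174
174 + 111 = 285

CCLXXXV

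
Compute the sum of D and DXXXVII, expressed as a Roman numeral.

D = 500
DXXXVII = 537
500 + 537 = 1037

MXXXVII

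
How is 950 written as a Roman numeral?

Convert 950 to Roman numerals:
  950 contains 1×900 (CM)
  50 contains 1×50 (L)

CML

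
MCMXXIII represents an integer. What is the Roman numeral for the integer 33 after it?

MCMXXIII = 1923
1923 + 33 = 1956

MCMLVI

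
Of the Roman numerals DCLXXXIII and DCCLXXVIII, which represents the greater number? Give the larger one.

DCLXXXIII = 683
DCCLXXVIII = 778
778 is larger

DCCLXXVIII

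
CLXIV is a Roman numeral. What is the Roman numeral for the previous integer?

CLXIV = 164, so the previous integer is 164 - 1 = 163

CLXIII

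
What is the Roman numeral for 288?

Convert 288 to Roman numerals:
  288 contains 2×100 (CC)
  88 contains 1×50 (L)
  38 contains 3×10 (XXX)
  8 contains 1×5 (V)
  3 contains 3×1 (III)

CCLXXXVIII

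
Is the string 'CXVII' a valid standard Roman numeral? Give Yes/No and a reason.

'CXVII': Check the rules: uses only the symbols I, V, X, L, C, D, M; no symbol is repeated more than three times in a row; V, L and D each appear at most once; no smaller symbol precedes a larger one (values never increase from left to right). Value: C (100) + X (10) + V (5) + I (1) + I (1) = 117. So it is a valid standard Roman numeral.

Yes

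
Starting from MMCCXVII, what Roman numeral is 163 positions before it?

MMCCXVII = 2217
2217 - 163 = 2054

MMLIV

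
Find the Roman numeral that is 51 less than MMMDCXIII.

MMMDCXIII = 3613
3613 - 51 = 3562

MMMDLXII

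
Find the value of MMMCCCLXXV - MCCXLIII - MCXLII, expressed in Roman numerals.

MMMCCCLXXV = 3375, MCCXLIII = 1243, MCXLII = 1142
3375 - 1243 = 2132
2132 - 1142 = 990

CMXC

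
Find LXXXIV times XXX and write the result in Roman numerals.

LXXXIV = 84
XXX = 30
84 × 30 = 2520

MMDXX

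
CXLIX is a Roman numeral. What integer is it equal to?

CXLIX: C=100, XL=40, IX=9
100 + 40 + 9 = 149

149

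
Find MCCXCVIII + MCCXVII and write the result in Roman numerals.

MCCXCVIII = 1298
MCCXVII = 1217
1298 + 1217 = 2515

MMDXV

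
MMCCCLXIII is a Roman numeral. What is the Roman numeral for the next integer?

MMCCCLXIII = 2363, so the next integer is 2363 + 1 = 2364

MMCCCLXIV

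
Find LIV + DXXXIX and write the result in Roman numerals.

LIV = 54
DXXXIX = 539
54 + 539 = 593

DXCIII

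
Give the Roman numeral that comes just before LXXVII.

LXXVII = 77, so the previous integer is 77 - 1 = 76

LXXVI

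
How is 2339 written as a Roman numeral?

Convert 2339 to Roman numerals:
  2339 contains 2×1000 (MM)
  339 contains 3×100 (CCC)
  39 contains 3×10 (XXX)
  9 contains 1×9 (IX)

MMCCCXXXIX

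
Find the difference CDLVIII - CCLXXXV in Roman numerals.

CDLVIII = 458
CCLXXXV = 285
458 - 285 = 173

CLXXIII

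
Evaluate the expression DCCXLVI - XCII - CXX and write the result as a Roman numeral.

DCCXLVI = 746, XCII = 92, CXX = 120
746 - 92 = 654
654 - 120 = 534

DXXXIV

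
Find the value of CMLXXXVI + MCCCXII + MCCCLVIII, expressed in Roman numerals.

CMLXXXVI = 986, MCCCXII = 1312, MCCCLVIII = 1358
986 + 1312 = 2298
2298 + 1358 = 3656

MMMDCLVI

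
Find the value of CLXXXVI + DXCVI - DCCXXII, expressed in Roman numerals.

CLXXXVI = 186, DXCVI = 596, DCCXXII = 722
186 + 596 = 782
782 - 722 = 60

LX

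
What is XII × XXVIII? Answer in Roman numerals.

XII = 12
XXVIII = 28
12 × 28 = 336

CCCXXXVI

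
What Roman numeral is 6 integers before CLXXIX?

CLXXIX = 179
179 - 6 = 173

CLXXIII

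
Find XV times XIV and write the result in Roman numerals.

XV = 15
XIV = 14
15 × 14 = 210

CCX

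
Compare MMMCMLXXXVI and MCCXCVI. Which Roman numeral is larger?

MMMCMLXXXVI = 3986
MCCXCVI = 1296
3986 is larger

MMMCMLXXXVI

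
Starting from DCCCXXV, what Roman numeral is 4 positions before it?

DCCCXXV = 825
825 - 4 = 821

DCCCXXI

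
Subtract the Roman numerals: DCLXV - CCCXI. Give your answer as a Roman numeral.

DCLXV = 665
CCCXI = 311
665 - 311 = 354

CCCLIV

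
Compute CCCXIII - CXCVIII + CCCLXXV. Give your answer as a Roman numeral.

CCCXIII = 313, CXCVIII = 198, CCCLXXV = 375
313 - 198 = 115
115 + 375 = 490

CDXC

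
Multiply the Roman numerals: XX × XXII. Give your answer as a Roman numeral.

XX = 20
XXII = 22
20 × 22 = 440

CDXL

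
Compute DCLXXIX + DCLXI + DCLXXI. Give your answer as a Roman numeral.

DCLXXIX = 679, DCLXI = 661, DCLXXI = 671
679 + 661 = 1340
1340 + 671 = 2011

MMXI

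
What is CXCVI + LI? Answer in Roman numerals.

CXCVI = 196
LI = 51
196 + 51 = 247

CCXLVII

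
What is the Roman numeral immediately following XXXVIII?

XXXVIII = 38, so the next integer is 38 + 1 = 39

XXXIX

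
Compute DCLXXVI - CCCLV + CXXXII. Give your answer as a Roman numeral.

DCLXXVI = 676, CCCLV = 355, CXXXII = 132
676 - 355 = 321
321 + 132 = 453

CDLIII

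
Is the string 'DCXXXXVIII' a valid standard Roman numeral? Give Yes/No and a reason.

'DCXXXXVIII': More than 3 consecutive X's

No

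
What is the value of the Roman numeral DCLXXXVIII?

DCLXXXVIII: D=500, C=100, L=50, X=10, X=10, X=10, V=5, I=1, I=1, I=1
500 + 100 + 50 + 10 + 10 + 10 + 5 + 1 + 1 + 1 = 688

688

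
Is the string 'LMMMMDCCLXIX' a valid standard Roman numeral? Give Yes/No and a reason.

'LMMMMDCCLXIX': More than 3 consecutive M's

No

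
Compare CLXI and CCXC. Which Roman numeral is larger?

CLXI = 161
CCXC = 290
290 is larger

CCXC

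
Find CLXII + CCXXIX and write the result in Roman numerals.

CLXII = 162
CCXXIX = 229
162 + 229 = 391

CCCXCI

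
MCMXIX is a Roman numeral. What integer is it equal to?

MCMXIX: M=1000, CM=900, X=10, IX=9
1000 + 900 + 10 + 9 = 1919

1919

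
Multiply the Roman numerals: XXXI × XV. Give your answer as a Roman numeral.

XXXI = 31
XV = 15
31 × 15 = 465

CDLXV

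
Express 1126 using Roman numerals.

Convert 1126 to Roman numerals:
  1126 contains 1×1000 (M)
  126 contains 1×100 (C)
  26 contains 2×10 (XX)
  6 contains 1×5 (V)
  1 contains 1×1 (I)

MCXXVI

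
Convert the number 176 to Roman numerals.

Convert 176 to Roman numerals:
  176 contains 1×100 (C)
  76 contains 1×50 (L)
  26 contains 2×10 (XX)
  6 contains 1×5 (V)
  1 contains 1×1 (I)

CLXXVI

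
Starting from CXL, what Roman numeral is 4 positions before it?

CXL = 140
140 - 4 = 136

CXXXVI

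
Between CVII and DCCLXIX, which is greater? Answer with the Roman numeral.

CVII = 107
DCCLXIX = 769
769 is larger

DCCLXIX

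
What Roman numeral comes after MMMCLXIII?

MMMCLXIII = 3163; next is 3164

MMMCLXIV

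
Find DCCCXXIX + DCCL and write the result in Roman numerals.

DCCCXXIX = 829
DCCL = 750
829 + 750 = 1579

MDLXXIX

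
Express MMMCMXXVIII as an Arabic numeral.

MMMCMXXVIII: M=1000, M=1000, M=1000, CM=900, X=10, X=10, V=5, I=1, I=1, I=1
1000 + 1000 + 1000 + 900 + 10 + 10 + 5 + 1 + 1 + 1 = 3928

3928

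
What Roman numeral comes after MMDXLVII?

MMDXLVII = 2547; next is 2548

MMDXLVIII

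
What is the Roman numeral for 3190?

Convert 3190 to Roman numerals:
  3190 contains 3×1000 (MMM)
  190 contains 1×100 (C)
  90 contains 1×90 (XC)

MMMCXC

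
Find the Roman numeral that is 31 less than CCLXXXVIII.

CCLXXXVIII = 288
288 - 31 = 257

CCLVII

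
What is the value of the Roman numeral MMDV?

MMDV: M=1000, M=1000, D=500, V=5
1000 + 1000 + 500 + 5 = 2505

2505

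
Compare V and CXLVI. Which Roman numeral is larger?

V = 5
CXLVI = 146
146 is larger

CXLVI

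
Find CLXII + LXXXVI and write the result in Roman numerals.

CLXII = 162
LXXXVI = 86
162 + 86 = 248

CCXLVIII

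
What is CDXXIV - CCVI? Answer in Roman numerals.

CDXXIV = 424
CCVI = 206
424 - 206 = 218

CCXVIII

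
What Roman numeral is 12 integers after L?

L = 50
50 + 12 = 62

LXII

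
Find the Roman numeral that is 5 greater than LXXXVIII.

LXXXVIII = 88
88 + 5 = 93

XCIII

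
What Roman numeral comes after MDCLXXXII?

MDCLXXXII = 1682; next is 1683

MDCLXXXIII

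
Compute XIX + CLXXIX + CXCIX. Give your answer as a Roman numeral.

XIX = 19, CLXXIX = 179, CXCIX = 199
19 + 179 = 198
198 + 199 = 397

CCCXCVII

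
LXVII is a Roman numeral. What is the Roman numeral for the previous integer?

LXVII = 67, so the previous integer is 67 - 1 = 66

LXVI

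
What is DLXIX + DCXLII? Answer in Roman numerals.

DLXIX = 569
DCXLII = 642
569 + 642 = 1211

MCCXI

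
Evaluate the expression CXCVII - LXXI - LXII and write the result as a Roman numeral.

CXCVII = 197, LXXI = 71, LXII = 62
197 - 71 = 126
126 - 62 = 64

LXIV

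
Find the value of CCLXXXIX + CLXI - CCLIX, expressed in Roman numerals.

CCLXXXIX = 289, CLXI = 161, CCLIX = 259
289 + 161 = 450
450 - 259 = 191

CXCI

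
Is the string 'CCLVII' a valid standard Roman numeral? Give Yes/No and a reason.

'CCLVII': Check the rules: uses only the symbols I, V, X, L, C, D, M; no symbol is repeated more than three times in a row; V, L and D each appear at most once; no smaller symbol precedes a larger one (values never increase from left to right). Value: C (100) + C (100) + L (50) + V (5) + I (1) + I (1) = 257. So it is a valid standard Roman numeral.

Yes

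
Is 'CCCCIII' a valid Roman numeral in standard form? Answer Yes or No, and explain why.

'CCCCIII': More than 3 consecutive C's

No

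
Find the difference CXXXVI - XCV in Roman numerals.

CXXXVI = 136
XCV = 95
136 - 95 = 41

XLI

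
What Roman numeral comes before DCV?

DCV = 605, so the previous integer is 605 - 1 = 604

DCIV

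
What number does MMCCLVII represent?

MMCCLVII: M=1000, M=1000, C=100, C=100, L=50, V=5, I=1, I=1
1000 + 1000 + 100 + 100 + 50 + 5 + 1 + 1 = 2257

2257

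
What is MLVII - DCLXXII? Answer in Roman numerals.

MLVII = 1057
DCLXXII = 672
1057 - 672 = 385

CCCLXXXV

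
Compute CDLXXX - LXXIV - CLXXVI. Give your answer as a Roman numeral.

CDLXXX = 480, LXXIV = 74, CLXXVI = 176
480 - 74 = 406
406 - 176 = 230

CCXXX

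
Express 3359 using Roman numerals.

Convert 3359 to Roman numerals:
  3359 contains 3×1000 (MMM)
  359 contains 3×100 (CCC)
  59 contains 1×50 (L)
  9 contains 1×9 (IX)

MMMCCCLIX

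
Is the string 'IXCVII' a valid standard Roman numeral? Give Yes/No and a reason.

'IXCVII': I (position 1) comes before the larger symbol C (position 3) without being directly in front of it as a subtractive pair; apart from IV, IX, XL, XC, CD and CM, symbols must go from largest to smallest

No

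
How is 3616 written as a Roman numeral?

Convert 3616 to Roman numerals:
  3616 contains 3×1000 (MMM)
  616 contains 1×500 (D)
  116 contains 1×100 (C)
  16 contains 1×10 (X)
  6 contains 1×5 (V)
  1 contains 1×1 (I)

MMMDCXVI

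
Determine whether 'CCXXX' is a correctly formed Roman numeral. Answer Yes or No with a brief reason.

'CCXXX': Check the rules: uses only the symbols I, V, X, L, C, D, M; no symbol is repeated more than three times in a row; V, L and D each appear at most once; no smaller symbol precedes a larger one (values never increase from left to right). Value: C (100) + C (100) + X (10) + X (10) + X (10) = 230. So it is a valid standard Roman numeral.

Yes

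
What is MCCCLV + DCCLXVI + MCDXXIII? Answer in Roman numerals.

MCCCLV = 1355, DCCLXVI = 766, MCDXXIII = 1423
1355 + 766 = 2121
2121 + 1423 = 3544

MMMDXLIV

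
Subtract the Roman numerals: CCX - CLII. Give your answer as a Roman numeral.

CCX = 210
CLII = 152
210 - 152 = 58

LVIII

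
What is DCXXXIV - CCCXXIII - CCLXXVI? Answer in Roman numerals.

DCXXXIV = 634, CCCXXIII = 323, CCLXXVI = 276
634 - 323 = 311
311 - 276 = 35

XXXV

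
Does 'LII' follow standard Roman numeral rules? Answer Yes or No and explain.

'LII': Check the rules: uses only the symbols I, V, X, L, C, D, M; no symbol is repeated more than three times in a row; V, L and D each appear at most once; no smaller symbol precedes a larger one (values never increase from left to right). Value: L (50) + I (1) + I (1) = 52. So it is a valid standard Roman numeral.

Yes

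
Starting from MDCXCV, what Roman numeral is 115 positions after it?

MDCXCV = 1695
1695 + 115 = 1810

MDCCCX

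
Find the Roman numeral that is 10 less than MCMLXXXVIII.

MCMLXXXVIII = 1988
1988 - 10 = 1978

MCMLXXVIII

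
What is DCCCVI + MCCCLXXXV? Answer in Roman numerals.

DCCCVI = 806
MCCCLXXXV = 1385
806 + 1385 = 2191

MMCXCI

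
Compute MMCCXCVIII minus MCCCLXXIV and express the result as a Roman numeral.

MMCCXCVIII = 2298
MCCCLXXIV = 1374
2298 - 1374 = 924

CMXXIV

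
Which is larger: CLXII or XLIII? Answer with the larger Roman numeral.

CLXII = 162
XLIII = 43
162 is larger

CLXII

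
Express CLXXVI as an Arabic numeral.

CLXXVI: C=100, L=50, X=10, X=10, V=5, I=1
100 + 50 + 10 + 10 + 5 + 1 = 176

176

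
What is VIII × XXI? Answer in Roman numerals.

VIII = 8
XXI = 21
8 × 21 = 168

CLXVIII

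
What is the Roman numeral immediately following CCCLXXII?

CCCLXXII = 372, so the next integer is 372 + 1 = 373

CCCLXXIII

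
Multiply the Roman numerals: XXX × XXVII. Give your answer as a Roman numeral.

XXX = 30
XXVII = 27
30 × 27 = 810

DCCCX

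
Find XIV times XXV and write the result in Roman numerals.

XIV = 14
XXV = 25
14 × 25 = 350

CCCL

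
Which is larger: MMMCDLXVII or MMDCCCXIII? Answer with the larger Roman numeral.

MMMCDLXVII = 3467
MMDCCCXIII = 2813
3467 is larger

MMMCDLXVII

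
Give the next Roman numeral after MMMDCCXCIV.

MMMDCCXCIV = 3794; next is 3795

MMMDCCXCV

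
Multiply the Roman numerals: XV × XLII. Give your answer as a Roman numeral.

XV = 15
XLII = 42
15 × 42 = 630

DCXXX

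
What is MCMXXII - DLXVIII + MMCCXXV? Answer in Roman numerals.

MCMXXII = 1922, DLXVIII = 568, MMCCXXV = 2225
1922 - 568 = 1354
1354 + 2225 = 3579

MMMDLXXIX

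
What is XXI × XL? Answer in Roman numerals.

XXI = 21
XL = 40
21 × 40 = 840

DCCCXL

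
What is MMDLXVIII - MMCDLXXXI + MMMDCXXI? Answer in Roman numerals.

MMDLXVIII = 2568, MMCDLXXXI = 2481, MMMDCXXI = 3621
2568 - 2481 = 87
87 + 3621 = 3708

MMMDCCVIII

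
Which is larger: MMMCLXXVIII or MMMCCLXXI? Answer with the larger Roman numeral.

MMMCLXXVIII = 3178
MMMCCLXXI = 3271
3271 is larger

MMMCCLXXI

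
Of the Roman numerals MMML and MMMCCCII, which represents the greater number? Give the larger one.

MMML = 3050
MMMCCCII = 3302
3302 is larger

MMMCCCII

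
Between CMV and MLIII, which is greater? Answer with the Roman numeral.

CMV = 905
MLIII = 1053
1053 is larger

MLIII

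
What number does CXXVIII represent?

CXXVIII: C=100, X=10, X=10, V=5, I=1, I=1, I=1
100 + 10 + 10 + 5 + 1 + 1 + 1 = 128

128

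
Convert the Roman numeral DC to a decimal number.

DC: D=500, C=100
500 + 100 = 600

600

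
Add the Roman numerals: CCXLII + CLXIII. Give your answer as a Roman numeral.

CCXLII = 242
CLXIII = 163
242 + 163 = 405

CDV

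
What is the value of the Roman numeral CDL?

CDL: CD=400, L=50
400 + 50 = 450

450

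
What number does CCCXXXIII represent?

CCCXXXIII: C=100, C=100, C=100, X=10, X=10, X=10, I=1, I=1, I=1
100 + 100 + 100 + 10 + 10 + 10 + 1 + 1 + 1 = 333

333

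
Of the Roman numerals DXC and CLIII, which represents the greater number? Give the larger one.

DXC = 590
CLIII = 153
590 is larger

DXC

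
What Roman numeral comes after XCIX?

XCIX = 99, so the next integer is 99 + 1 = 100

C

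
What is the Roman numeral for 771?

Convert 771 to Roman numerals:
  771 contains 1×500 (D)
  271 contains 2×100 (CC)
  71 contains 1×50 (L)
  21 contains 2×10 (XX)
  1 contains 1×1 (I)

DCCLXXI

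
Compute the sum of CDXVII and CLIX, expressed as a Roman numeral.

CDXVII = 417
CLIX = 159
417 + 159 = 576

DLXXVI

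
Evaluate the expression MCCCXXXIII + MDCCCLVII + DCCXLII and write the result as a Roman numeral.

MCCCXXXIII = 1333, MDCCCLVII = 1857, DCCXLII = 742
1333 + 1857 = 3190
3190 + 742 = 3932

MMMCMXXXII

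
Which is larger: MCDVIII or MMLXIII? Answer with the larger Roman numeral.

MCDVIII = 1408
MMLXIII = 2063
2063 is larger

MMLXIII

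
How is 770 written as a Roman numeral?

Convert 770 to Roman numerals:
  770 contains 1×500 (D)
  270 contains 2×100 (CC)
  70 contains 1×50 (L)
  20 contains 2×10 (XX)

DCCLXX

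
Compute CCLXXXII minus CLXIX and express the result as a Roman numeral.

CCLXXXII = 282
CLXIX = 169
282 - 169 = 113

CXIII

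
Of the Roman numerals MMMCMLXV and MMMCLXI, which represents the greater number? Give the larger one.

MMMCMLXV = 3965
MMMCLXI = 3161
3965 is larger

MMMCMLXV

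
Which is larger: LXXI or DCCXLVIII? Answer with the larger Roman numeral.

LXXI = 71
DCCXLVIII = 748
748 is larger

DCCXLVIII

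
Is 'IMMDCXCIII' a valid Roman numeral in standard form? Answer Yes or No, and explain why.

'IMMDCXCIII': Invalid subtractive combination: IM

No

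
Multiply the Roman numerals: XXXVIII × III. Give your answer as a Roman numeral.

XXXVIII = 38
III = 3
38 × 3 = 114

CXIV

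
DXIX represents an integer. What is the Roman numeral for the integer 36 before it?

DXIX = 519
519 - 36 = 483

CDLXXXIII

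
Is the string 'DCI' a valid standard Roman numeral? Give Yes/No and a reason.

'DCI': Check the rules: uses only the symbols I, V, X, L, C, D, M; no symbol is repeated more than three times in a row; V, L and D each appear at most once; no smaller symbol precedes a larger one (values never increase from left to right). Value: D (500) + C (100) + I (1) = 601. So it is a valid standard Roman numeral.

Yes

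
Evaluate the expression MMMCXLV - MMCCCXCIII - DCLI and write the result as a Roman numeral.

MMMCXLV = 3145, MMCCCXCIII = 2393, DCLI = 651
3145 - 2393 = 752
752 - 651 = 101

CI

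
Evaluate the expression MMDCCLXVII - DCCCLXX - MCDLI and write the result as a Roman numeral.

MMDCCLXVII = 2767, DCCCLXX = 870, MCDLI = 1451
2767 - 870 = 1897
1897 - 1451 = 446

CDXLVI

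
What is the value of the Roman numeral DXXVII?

DXXVII: D=500, X=10, X=10, V=5, I=1, I=1
500 + 10 + 10 + 5 + 1 + 1 = 527

527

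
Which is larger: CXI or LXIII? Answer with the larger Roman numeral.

CXI = 111
LXIII = 63
111 is larger

CXI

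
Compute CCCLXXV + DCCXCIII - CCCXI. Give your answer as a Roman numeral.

CCCLXXV = 375, DCCXCIII = 793, CCCXI = 311
375 + 793 = 1168
1168 - 311 = 857

DCCCLVII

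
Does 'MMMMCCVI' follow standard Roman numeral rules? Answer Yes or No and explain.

'MMMMCCVI': More than 3 consecutive M's

No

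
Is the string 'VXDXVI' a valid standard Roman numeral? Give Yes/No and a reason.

'VXDXVI': V should not appear more than once

No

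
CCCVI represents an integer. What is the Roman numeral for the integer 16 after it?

CCCVI = 306
306 + 16 = 322

CCCXXII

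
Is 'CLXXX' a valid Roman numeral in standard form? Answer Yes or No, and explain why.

'CLXXX': Check the rules: uses only the symbols I, V, X, L, C, D, M; no symbol is repeated more than three times in a row; V, L and D each appear at most once; no smaller symbol precedes a larger one (values never increase from left to right). Value: C (100) + L (50) + X (10) + X (10) + X (10) = 180. So it is a valid standard Roman numeral.

Yes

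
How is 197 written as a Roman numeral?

Convert 197 to Roman numerals:
  197 contains 1×100 (C)
  97 contains 1×90 (XC)
  7 contains 1×5 (V)
  2 contains 2×1 (II)

CXCVII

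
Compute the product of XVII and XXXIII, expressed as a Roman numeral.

XVII = 17
XXXIII = 33
17 × 33 = 561

DLXI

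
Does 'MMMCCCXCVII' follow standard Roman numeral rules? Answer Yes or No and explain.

'MMMCCCXCVII': Check the rules: uses only the symbols I, V, X, L, C, D, M; no symbol is repeated more than three times in a row; V, L and D each appear at most once; the only place a smaller symbol precedes a larger one is the allowed subtractive pair XC, the symbol right after such a pair (if any) is smaller than the pair's first symbol, and otherwise the values never increase from left to right. Value: M (1000) + M (1000) + M (1000) + C (100) + C (100) + C (100) + XC (90) + V (5) + I (1) + I (1) = 3397. So it is a valid standard Roman numeral.

Yes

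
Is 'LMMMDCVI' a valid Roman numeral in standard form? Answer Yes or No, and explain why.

'LMMMDCVI': Invalid subtractive combination: LM

No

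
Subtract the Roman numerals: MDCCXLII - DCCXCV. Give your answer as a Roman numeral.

MDCCXLII = 1742
DCCXCV = 795
1742 - 795 = 947

CMXLVII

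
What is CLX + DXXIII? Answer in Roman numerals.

CLX = 160
DXXIII = 523
160 + 523 = 683

DCLXXXIII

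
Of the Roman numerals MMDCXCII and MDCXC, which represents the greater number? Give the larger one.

MMDCXCII = 2692
MDCXC = 1690
2692 is larger

MMDCXCII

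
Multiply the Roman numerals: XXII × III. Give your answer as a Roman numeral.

XXII = 22
III = 3
22 × 3 = 66

LXVI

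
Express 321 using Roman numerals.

Convert 321 to Roman numerals:
  321 contains 3×100 (CCC)
  21 contains 2×10 (XX)
  1 contains 1×1 (I)

CCCXXI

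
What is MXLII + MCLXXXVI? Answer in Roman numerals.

MXLII = 1042
MCLXXXVI = 1186
1042 + 1186 = 2228

MMCCXXVIII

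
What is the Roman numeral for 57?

Convert 57 to Roman numerals:
  57 contains 1×50 (L)
  7 contains 1×5 (V)
  2 contains 2×1 (II)

LVII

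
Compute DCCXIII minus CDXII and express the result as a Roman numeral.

DCCXIII = 713
CDXII = 412
713 - 412 = 301

CCCI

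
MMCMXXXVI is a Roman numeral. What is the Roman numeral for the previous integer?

MMCMXXXVI = 2936, so the previous integer is 2936 - 1 = 2935

MMCMXXXV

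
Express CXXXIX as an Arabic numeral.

CXXXIX: C=100, X=10, X=10, X=10, IX=9
100 + 10 + 10 + 10 + 9 = 139

139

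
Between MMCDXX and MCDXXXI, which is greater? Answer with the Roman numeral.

MMCDXX = 2420
MCDXXXI = 1431
2420 is larger

MMCDXX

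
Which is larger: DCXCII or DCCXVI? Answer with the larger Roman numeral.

DCXCII = 692
DCCXVI = 716
716 is larger

DCCXVI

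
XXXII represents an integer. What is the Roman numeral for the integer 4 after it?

XXXII = 32
32 + 4 = 36

XXXVI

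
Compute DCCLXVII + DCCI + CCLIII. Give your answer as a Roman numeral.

DCCLXVII = 767, DCCI = 701, CCLIII = 253
767 + 701 = 1468
1468 + 253 = 1721

MDCCXXI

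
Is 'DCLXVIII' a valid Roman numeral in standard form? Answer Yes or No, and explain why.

'DCLXVIII': Check the rules: uses only the symbols I, V, X, L, C, D, M; no symbol is repeated more than three times in a row; V, L and D each appear at most once; no smaller symbol precedes a larger one (values never increase from left to right). Value: D (500) + C (100) + L (50) + X (10) + V (5) + I (1) + I (1) + I (1) = 668. So it is a valid standard Roman numeral.

Yes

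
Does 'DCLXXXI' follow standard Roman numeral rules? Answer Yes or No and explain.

'DCLXXXI': Check the rules: uses only the symbols I, V, X, L, C, D, M; no symbol is repeated more than three times in a row; V, L and D each appear at most once; no smaller symbol precedes a larger one (values never increase from left to right). Value: D (500) + C (100) + L (50) + X (10) + X (10) + X (10) + I (1) = 681. So it is a valid standard Roman numeral.

Yes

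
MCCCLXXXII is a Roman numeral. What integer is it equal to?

MCCCLXXXII: M=1000, C=100, C=100, C=100, L=50, X=10, X=10, X=10, I=1, I=1
1000 + 100 + 100 + 100 + 50 + 10 + 10 + 10 + 1 + 1 = 1382

1382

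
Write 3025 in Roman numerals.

Convert 3025 to Roman numerals:
  3025 contains 3×1000 (MMM)
  25 contains 2×10 (XX)
  5 contains 1×5 (V)

MMMXXV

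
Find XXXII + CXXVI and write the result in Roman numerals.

XXXII = 32
CXXVI = 126
32 + 126 = 158

CLVIII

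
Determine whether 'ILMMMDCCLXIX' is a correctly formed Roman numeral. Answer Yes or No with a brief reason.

'ILMMMDCCLXIX': L should not appear more than once

No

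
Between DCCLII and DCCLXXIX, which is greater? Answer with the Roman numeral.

DCCLII = 752
DCCLXXIX = 779
779 is larger

DCCLXXIX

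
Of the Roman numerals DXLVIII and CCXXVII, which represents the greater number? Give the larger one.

DXLVIII = 548
CCXXVII = 227
548 is larger

DXLVIII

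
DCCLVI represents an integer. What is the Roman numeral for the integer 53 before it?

DCCLVI = 756
756 - 53 = 703

DCCIII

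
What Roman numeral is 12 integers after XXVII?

XXVII = 27
27 + 12 = 39

XXXIX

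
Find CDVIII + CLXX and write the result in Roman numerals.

CDVIII = 408
CLXX = 170
408 + 170 = 578

DLXXVIII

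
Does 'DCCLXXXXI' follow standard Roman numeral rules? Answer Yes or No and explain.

'DCCLXXXXI': More than 3 consecutive X's

No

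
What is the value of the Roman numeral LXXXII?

LXXXII: L=50, X=10, X=10, X=10, I=1, I=1
50 + 10 + 10 + 10 + 1 + 1 = 82

82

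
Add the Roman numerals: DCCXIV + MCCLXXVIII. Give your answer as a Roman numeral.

DCCXIV = 714
MCCLXXVIII = 1278
714 + 1278 = 1992

MCMXCII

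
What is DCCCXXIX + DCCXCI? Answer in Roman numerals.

DCCCXXIX = 829
DCCXCI = 791
829 + 791 = 1620

MDCXX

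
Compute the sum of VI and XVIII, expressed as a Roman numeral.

VI = 6
XVIII = 18
6 + 18 = 24

XXIV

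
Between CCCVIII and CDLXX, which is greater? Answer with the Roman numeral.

CCCVIII = 308
CDLXX = 470
470 is larger

CDLXX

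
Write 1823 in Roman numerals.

Convert 1823 to Roman numerals:
  1823 contains 1×1000 (M)
  823 contains 1×500 (D)
  323 contains 3×100 (CCC)
  23 contains 2×10 (XX)
  3 contains 3×1 (III)

MDCCCXXIII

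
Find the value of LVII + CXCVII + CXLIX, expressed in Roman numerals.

LVII = 57, CXCVII = 197, CXLIX = 149
57 + 197 = 254
254 + 149 = 403

CDIII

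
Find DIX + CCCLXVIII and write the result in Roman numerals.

DIX = 509
CCCLXVIII = 368
509 + 368 = 877

DCCCLXXVII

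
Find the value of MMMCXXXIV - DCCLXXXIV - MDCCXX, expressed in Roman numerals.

MMMCXXXIV = 3134, DCCLXXXIV = 784, MDCCXX = 1720
3134 - 784 = 2350
2350 - 1720 = 630

DCXXX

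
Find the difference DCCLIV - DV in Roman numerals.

DCCLIV = 754
DV = 505
754 - 505 = 249

CCXLIX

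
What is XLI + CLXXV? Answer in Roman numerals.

XLI = 41
CLXXV = 175
41 + 175 = 216

CCXVI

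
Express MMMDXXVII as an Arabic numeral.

MMMDXXVII: M=1000, M=1000, M=1000, D=500, X=10, X=10, V=5, I=1, I=1
1000 + 1000 + 1000 + 500 + 10 + 10 + 5 + 1 + 1 = 3527

3527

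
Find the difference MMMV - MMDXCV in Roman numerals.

MMMV = 3005
MMDXCV = 2595
3005 - 2595 = 410

CDX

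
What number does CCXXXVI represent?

CCXXXVI: C=100, C=100, X=10, X=10, X=10, V=5, I=1
100 + 100 + 10 + 10 + 10 + 5 + 1 = 236

236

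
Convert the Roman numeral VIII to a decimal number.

VIII: V=5, I=1, I=1, I=1
5 + 1 + 1 + 1 = 8

8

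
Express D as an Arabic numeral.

D: D=500

500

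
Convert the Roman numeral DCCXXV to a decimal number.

DCCXXV: D=500, C=100, C=100, X=10, X=10, V=5
500 + 100 + 100 + 10 + 10 + 5 = 725

725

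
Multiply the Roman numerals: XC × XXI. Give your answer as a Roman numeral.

XC = 90
XXI = 21
90 × 21 = 1890

MDCCCXC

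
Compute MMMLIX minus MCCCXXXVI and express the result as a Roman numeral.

MMMLIX = 3059
MCCCXXXVI = 1336
3059 - 1336 = 1723

MDCCXXIII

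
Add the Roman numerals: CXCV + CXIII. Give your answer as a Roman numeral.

CXCV = 195
CXIII = 113
195 + 113 = 308

CCCVIII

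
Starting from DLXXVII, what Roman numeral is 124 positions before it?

DLXXVII = 577
577 - 124 = 453

CDLIII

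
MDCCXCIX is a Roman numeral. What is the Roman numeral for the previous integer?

MDCCXCIX = 1799; previous is 1798

MDCCXCVIII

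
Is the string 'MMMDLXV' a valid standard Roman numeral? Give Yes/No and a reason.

'MMMDLXV': Check the rules: uses only the symbols I, V, X, L, C, D, M; no symbol is repeated more than three times in a row; V, L and D each appear at most once; no smaller symbol precedes a larger one (values never increase from left to right). Value: M (1000) + M (1000) + M (1000) + D (500) + L (50) + X (10) + V (5) = 3565. So it is a valid standard Roman numeral.

Yes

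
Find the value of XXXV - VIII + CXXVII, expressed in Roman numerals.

XXXV = 35, VIII = 8, CXXVII = 127
35 - 8 = 27
27 + 127 = 154

CLIV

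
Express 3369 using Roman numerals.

Convert 3369 to Roman numerals:
  3369 contains 3×1000 (MMM)
  369 contains 3×100 (CCC)
  69 contains 1×50 (L)
  19 contains 1×10 (X)
  9 contains 1×9 (IX)

MMMCCCLXIX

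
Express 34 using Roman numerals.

Convert 34 to Roman numerals:
  34 contains 3×10 (XXX)
  4 contains 1×4 (IV)

XXXIV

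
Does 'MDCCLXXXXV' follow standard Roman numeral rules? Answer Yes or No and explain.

'MDCCLXXXXV': More than 3 consecutive X's

No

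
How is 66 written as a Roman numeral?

Convert 66 to Roman numerals:
  66 contains 1×50 (L)
  16 contains 1×10 (X)
  6 contains 1×5 (V)
  1 contains 1×1 (I)

LXVI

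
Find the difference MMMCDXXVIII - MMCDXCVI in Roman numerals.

MMMCDXXVIII = 3428
MMCDXCVI = 2496
3428 - 2496 = 932

CMXXXII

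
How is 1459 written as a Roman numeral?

Convert 1459 to Roman numerals:
  1459 contains 1×1000 (M)
  459 contains 1×400 (CD)
  59 contains 1×50 (L)
  9 contains 1×9 (IX)

MCDLIX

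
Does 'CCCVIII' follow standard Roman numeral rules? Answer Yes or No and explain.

'CCCVIII': Check the rules: uses only the symbols I, V, X, L, C, D, M; no symbol is repeated more than three times in a row; V, L and D each appear at most once; no smaller symbol precedes a larger one (values never increase from left to right). Value: C (100) + C (100) + C (100) + V (5) + I (1) + I (1) + I (1) = 308. So it is a valid standard Roman numeral.

Yes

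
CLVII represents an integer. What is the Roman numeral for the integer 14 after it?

CLVII = 157
157 + 14 = 171

CLXXI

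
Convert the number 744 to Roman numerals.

Convert 744 to Roman numerals:
  744 contains 1×500 (D)
  244 contains 2×100 (CC)
  44 contains 1×40 (XL)
  4 contains 1×4 (IV)

DCCXLIV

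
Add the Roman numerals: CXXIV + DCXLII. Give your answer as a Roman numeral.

CXXIV = 124
DCXLII = 642
124 + 642 = 766

DCCLXVI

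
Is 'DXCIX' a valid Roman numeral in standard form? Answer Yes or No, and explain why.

'DXCIX': Check the rules: uses only the symbols I, V, X, L, C, D, M; no symbol is repeated more than three times in a row; V, L and D each appear at most once; the only places a smaller symbol precedes a larger one are the allowed subtractive pairs XC, IX, the symbol right after such a pair (if any) is smaller than the pair's first symbol, and otherwise the values never increase from left to right. Value: D (500) + XC (90) + IX (9) = 599. So it is a valid standard Roman numeral.

Yes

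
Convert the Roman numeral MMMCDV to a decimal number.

MMMCDV: M=1000, M=1000, M=1000, CD=400, V=5
1000 + 1000 + 1000 + 400 + 5 = 3405

3405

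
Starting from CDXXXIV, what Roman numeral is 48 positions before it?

CDXXXIV = 434
434 - 48 = 386

CCCLXXXVI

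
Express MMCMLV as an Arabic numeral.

MMCMLV: M=1000, M=1000, CM=900, L=50, V=5
1000 + 1000 + 900 + 50 + 5 = 2955

2955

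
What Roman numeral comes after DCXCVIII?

DCXCVIII = 698; next is 699

DCXCIX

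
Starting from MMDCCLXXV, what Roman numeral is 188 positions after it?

MMDCCLXXV = 2775
2775 + 188 = 2963

MMCMLXIII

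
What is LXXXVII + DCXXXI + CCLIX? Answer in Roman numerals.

LXXXVII = 87, DCXXXI = 631, CCLIX = 259
87 + 631 = 718
718 + 259 = 977

CMLXXVII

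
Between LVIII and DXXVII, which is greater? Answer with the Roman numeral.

LVIII = 58
DXXVII = 527
527 is larger

DXXVII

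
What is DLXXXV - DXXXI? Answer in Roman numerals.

DLXXXV = 585
DXXXI = 531
585 - 531 = 54

LIV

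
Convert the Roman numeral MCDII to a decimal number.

MCDII: M=1000, CD=400, I=1, I=1
1000 + 400 + 1 + 1 = 1402

1402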